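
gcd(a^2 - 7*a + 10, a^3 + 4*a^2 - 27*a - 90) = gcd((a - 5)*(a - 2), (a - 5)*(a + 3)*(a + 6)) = a - 5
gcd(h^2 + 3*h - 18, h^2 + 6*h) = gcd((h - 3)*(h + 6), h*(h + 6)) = h + 6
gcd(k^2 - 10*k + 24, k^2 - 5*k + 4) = k - 4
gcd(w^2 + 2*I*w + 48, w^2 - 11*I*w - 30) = w - 6*I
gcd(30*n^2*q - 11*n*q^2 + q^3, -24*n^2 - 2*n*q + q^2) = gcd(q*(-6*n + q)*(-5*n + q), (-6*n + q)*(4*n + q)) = -6*n + q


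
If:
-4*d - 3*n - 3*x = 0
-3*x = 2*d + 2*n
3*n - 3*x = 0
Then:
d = 0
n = 0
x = 0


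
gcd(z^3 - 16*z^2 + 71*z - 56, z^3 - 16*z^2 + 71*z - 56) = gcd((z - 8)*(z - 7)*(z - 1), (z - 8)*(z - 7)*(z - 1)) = z^3 - 16*z^2 + 71*z - 56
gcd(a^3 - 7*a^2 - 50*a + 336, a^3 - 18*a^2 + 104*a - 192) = a^2 - 14*a + 48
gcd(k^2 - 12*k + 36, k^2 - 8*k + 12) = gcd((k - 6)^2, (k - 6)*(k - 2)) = k - 6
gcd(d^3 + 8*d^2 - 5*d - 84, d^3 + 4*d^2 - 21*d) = d^2 + 4*d - 21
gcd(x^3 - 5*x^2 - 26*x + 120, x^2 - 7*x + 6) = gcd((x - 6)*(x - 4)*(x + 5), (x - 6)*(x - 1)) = x - 6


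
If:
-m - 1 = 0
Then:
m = -1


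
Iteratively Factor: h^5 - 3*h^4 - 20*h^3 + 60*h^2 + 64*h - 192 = (h + 2)*(h^4 - 5*h^3 - 10*h^2 + 80*h - 96) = (h - 4)*(h + 2)*(h^3 - h^2 - 14*h + 24) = (h - 4)*(h + 2)*(h + 4)*(h^2 - 5*h + 6) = (h - 4)*(h - 2)*(h + 2)*(h + 4)*(h - 3)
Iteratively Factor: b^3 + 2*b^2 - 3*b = (b)*(b^2 + 2*b - 3) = b*(b + 3)*(b - 1)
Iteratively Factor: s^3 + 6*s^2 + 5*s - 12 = (s + 3)*(s^2 + 3*s - 4) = (s + 3)*(s + 4)*(s - 1)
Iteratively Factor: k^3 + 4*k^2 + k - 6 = (k - 1)*(k^2 + 5*k + 6) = (k - 1)*(k + 2)*(k + 3)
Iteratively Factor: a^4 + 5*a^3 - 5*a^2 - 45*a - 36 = (a - 3)*(a^3 + 8*a^2 + 19*a + 12) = (a - 3)*(a + 3)*(a^2 + 5*a + 4) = (a - 3)*(a + 3)*(a + 4)*(a + 1)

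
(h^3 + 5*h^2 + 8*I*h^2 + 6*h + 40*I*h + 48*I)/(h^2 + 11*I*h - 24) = (h^2 + 5*h + 6)/(h + 3*I)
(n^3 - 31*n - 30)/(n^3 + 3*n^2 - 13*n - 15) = (n - 6)/(n - 3)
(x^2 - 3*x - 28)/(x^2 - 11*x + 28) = (x + 4)/(x - 4)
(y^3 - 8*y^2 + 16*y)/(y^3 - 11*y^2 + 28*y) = (y - 4)/(y - 7)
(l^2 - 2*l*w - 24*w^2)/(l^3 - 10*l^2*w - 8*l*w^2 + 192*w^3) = 1/(l - 8*w)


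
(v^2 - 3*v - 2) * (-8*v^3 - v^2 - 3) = -8*v^5 + 23*v^4 + 19*v^3 - v^2 + 9*v + 6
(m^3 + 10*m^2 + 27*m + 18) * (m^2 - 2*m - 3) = m^5 + 8*m^4 + 4*m^3 - 66*m^2 - 117*m - 54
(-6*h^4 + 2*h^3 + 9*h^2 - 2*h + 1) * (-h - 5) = 6*h^5 + 28*h^4 - 19*h^3 - 43*h^2 + 9*h - 5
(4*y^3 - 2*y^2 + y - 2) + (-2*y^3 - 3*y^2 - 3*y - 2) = 2*y^3 - 5*y^2 - 2*y - 4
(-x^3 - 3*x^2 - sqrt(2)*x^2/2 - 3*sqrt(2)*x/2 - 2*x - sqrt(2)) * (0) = 0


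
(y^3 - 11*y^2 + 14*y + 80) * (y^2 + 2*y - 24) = y^5 - 9*y^4 - 32*y^3 + 372*y^2 - 176*y - 1920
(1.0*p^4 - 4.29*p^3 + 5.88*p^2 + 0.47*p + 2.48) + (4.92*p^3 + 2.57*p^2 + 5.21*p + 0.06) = 1.0*p^4 + 0.63*p^3 + 8.45*p^2 + 5.68*p + 2.54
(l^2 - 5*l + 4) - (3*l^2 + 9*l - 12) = -2*l^2 - 14*l + 16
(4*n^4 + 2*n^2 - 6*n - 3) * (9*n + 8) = 36*n^5 + 32*n^4 + 18*n^3 - 38*n^2 - 75*n - 24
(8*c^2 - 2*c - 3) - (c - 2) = 8*c^2 - 3*c - 1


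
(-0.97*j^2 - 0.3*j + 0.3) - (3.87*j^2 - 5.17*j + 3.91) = -4.84*j^2 + 4.87*j - 3.61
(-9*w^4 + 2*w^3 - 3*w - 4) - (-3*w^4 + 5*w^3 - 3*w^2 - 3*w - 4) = -6*w^4 - 3*w^3 + 3*w^2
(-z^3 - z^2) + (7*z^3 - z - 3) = 6*z^3 - z^2 - z - 3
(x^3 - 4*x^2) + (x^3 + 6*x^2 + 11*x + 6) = 2*x^3 + 2*x^2 + 11*x + 6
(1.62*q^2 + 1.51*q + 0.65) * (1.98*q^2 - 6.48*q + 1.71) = 3.2076*q^4 - 7.5078*q^3 - 5.7276*q^2 - 1.6299*q + 1.1115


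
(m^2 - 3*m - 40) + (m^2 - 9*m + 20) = 2*m^2 - 12*m - 20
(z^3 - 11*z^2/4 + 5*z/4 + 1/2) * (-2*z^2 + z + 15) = -2*z^5 + 13*z^4/2 + 39*z^3/4 - 41*z^2 + 77*z/4 + 15/2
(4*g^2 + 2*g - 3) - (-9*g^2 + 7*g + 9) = 13*g^2 - 5*g - 12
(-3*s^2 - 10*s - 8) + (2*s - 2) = -3*s^2 - 8*s - 10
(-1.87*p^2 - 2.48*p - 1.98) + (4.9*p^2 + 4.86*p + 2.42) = 3.03*p^2 + 2.38*p + 0.44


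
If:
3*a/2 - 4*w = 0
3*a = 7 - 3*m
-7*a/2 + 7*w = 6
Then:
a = -48/7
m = 193/21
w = -18/7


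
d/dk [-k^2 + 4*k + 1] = 4 - 2*k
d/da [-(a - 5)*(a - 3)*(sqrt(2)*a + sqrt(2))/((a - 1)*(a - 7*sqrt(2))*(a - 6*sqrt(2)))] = 2*(-3*sqrt(2)*a^4 + 13*a^4 - 77*sqrt(2)*a^3 - 26*a^3 + 439*sqrt(2)*a^2 - 603*sqrt(2)*a - 390*a + 195 + 924*sqrt(2))/(a^6 - 26*sqrt(2)*a^5 - 2*a^5 + 52*sqrt(2)*a^4 + 507*a^4 - 2210*sqrt(2)*a^3 - 1012*a^3 + 4368*sqrt(2)*a^2 + 7562*a^2 - 14112*a - 2184*sqrt(2)*a + 7056)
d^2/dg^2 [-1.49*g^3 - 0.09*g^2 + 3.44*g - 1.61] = -8.94*g - 0.18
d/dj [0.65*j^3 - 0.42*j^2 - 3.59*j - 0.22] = 1.95*j^2 - 0.84*j - 3.59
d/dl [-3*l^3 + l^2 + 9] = l*(2 - 9*l)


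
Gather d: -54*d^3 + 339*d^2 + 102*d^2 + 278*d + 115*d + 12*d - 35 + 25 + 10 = -54*d^3 + 441*d^2 + 405*d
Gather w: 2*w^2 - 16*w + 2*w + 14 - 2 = 2*w^2 - 14*w + 12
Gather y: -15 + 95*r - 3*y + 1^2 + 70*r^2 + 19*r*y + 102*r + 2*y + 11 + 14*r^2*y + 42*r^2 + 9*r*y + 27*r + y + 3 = 112*r^2 + 224*r + y*(14*r^2 + 28*r)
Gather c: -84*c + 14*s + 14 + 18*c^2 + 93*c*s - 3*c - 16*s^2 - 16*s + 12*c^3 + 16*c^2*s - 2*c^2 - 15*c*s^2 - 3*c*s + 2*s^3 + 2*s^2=12*c^3 + c^2*(16*s + 16) + c*(-15*s^2 + 90*s - 87) + 2*s^3 - 14*s^2 - 2*s + 14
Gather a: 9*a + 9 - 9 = 9*a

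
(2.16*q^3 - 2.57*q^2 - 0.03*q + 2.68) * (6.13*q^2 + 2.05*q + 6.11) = 13.2408*q^5 - 11.3261*q^4 + 7.7452*q^3 + 0.664199999999999*q^2 + 5.3107*q + 16.3748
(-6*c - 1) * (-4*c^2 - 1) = 24*c^3 + 4*c^2 + 6*c + 1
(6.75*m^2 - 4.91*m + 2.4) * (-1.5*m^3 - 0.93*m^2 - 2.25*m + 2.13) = -10.125*m^5 + 1.0875*m^4 - 14.2212*m^3 + 23.193*m^2 - 15.8583*m + 5.112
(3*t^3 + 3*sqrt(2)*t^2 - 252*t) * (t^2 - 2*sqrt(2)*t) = 3*t^5 - 3*sqrt(2)*t^4 - 264*t^3 + 504*sqrt(2)*t^2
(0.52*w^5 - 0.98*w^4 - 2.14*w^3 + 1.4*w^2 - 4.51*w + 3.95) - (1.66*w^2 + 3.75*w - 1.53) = 0.52*w^5 - 0.98*w^4 - 2.14*w^3 - 0.26*w^2 - 8.26*w + 5.48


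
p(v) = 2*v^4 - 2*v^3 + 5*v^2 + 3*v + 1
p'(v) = 8*v^3 - 6*v^2 + 10*v + 3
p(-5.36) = 2087.33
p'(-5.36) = -1454.90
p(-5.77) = 2751.19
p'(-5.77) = -1791.26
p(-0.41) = 0.80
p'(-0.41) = -2.66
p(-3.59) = 479.41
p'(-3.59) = -480.37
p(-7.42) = 7133.47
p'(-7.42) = -3669.69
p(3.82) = 399.81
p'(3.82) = 399.59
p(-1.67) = 34.81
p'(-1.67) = -67.69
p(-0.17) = 0.65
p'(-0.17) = 1.09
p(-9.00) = 14959.00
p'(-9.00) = -6405.00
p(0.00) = 1.00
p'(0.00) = 3.00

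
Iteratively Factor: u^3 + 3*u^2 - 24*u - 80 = (u + 4)*(u^2 - u - 20) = (u - 5)*(u + 4)*(u + 4)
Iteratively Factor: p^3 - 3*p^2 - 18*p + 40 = (p - 2)*(p^2 - p - 20) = (p - 5)*(p - 2)*(p + 4)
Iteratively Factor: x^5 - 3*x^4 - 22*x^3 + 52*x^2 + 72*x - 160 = (x - 5)*(x^4 + 2*x^3 - 12*x^2 - 8*x + 32) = (x - 5)*(x + 2)*(x^3 - 12*x + 16) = (x - 5)*(x - 2)*(x + 2)*(x^2 + 2*x - 8) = (x - 5)*(x - 2)^2*(x + 2)*(x + 4)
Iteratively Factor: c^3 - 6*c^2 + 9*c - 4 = (c - 1)*(c^2 - 5*c + 4) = (c - 1)^2*(c - 4)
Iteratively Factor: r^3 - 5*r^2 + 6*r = (r - 3)*(r^2 - 2*r) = (r - 3)*(r - 2)*(r)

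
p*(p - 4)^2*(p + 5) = p^4 - 3*p^3 - 24*p^2 + 80*p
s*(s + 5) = s^2 + 5*s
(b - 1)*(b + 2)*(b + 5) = b^3 + 6*b^2 + 3*b - 10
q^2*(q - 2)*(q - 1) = q^4 - 3*q^3 + 2*q^2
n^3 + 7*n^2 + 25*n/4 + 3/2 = (n + 1/2)^2*(n + 6)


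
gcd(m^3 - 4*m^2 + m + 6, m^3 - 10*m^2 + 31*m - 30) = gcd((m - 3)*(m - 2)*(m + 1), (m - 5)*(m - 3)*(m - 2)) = m^2 - 5*m + 6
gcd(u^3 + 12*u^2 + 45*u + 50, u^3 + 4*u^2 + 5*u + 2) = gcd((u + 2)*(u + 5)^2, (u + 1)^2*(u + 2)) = u + 2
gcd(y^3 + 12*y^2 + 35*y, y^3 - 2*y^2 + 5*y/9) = y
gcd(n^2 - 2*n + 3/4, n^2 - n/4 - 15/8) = n - 3/2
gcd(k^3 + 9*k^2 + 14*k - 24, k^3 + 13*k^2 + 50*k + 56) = k + 4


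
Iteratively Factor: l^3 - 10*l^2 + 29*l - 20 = (l - 4)*(l^2 - 6*l + 5) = (l - 5)*(l - 4)*(l - 1)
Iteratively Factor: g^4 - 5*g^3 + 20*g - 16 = (g - 2)*(g^3 - 3*g^2 - 6*g + 8) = (g - 2)*(g - 1)*(g^2 - 2*g - 8) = (g - 4)*(g - 2)*(g - 1)*(g + 2)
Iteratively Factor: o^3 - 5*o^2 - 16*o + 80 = (o + 4)*(o^2 - 9*o + 20) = (o - 5)*(o + 4)*(o - 4)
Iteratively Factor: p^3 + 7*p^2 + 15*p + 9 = (p + 3)*(p^2 + 4*p + 3) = (p + 3)^2*(p + 1)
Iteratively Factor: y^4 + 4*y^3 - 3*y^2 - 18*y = (y + 3)*(y^3 + y^2 - 6*y) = (y + 3)^2*(y^2 - 2*y) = y*(y + 3)^2*(y - 2)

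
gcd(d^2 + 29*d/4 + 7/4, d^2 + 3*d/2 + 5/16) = d + 1/4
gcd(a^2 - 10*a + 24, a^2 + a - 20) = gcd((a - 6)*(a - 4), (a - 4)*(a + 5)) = a - 4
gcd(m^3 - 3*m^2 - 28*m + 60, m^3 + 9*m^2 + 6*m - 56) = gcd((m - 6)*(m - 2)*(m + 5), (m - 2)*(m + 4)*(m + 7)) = m - 2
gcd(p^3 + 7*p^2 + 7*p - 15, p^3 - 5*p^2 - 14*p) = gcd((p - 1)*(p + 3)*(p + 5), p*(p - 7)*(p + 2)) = 1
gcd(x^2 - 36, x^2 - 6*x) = x - 6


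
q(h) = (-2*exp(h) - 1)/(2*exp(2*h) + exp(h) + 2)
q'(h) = (-2*exp(h) - 1)*(-4*exp(2*h) - exp(h))/(2*exp(2*h) + exp(h) + 2)^2 - 2*exp(h)/(2*exp(2*h) + exp(h) + 2) = ((2*exp(h) + 1)*(4*exp(h) + 1) - 4*exp(2*h) - 2*exp(h) - 4)*exp(h)/(2*exp(2*h) + exp(h) + 2)^2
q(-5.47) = -0.50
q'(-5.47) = -0.00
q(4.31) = -0.01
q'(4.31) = 0.01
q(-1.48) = -0.62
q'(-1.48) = -0.08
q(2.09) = -0.12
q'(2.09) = 0.12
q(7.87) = -0.00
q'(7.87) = 0.00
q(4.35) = -0.01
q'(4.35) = 0.01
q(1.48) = -0.22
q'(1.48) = 0.20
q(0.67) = -0.42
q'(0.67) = 0.29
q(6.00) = 0.00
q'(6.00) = 0.00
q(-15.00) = -0.50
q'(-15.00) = 0.00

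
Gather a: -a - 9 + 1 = -a - 8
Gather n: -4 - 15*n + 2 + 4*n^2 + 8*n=4*n^2 - 7*n - 2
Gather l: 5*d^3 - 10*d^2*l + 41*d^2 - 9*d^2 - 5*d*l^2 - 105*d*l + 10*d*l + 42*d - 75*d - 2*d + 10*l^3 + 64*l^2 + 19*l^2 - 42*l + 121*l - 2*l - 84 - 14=5*d^3 + 32*d^2 - 35*d + 10*l^3 + l^2*(83 - 5*d) + l*(-10*d^2 - 95*d + 77) - 98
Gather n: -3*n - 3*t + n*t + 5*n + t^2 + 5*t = n*(t + 2) + t^2 + 2*t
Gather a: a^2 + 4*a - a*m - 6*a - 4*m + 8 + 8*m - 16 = a^2 + a*(-m - 2) + 4*m - 8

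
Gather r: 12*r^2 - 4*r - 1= 12*r^2 - 4*r - 1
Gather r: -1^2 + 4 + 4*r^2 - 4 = 4*r^2 - 1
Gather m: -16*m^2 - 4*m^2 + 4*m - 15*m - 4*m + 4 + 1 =-20*m^2 - 15*m + 5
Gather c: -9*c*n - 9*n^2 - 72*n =-9*c*n - 9*n^2 - 72*n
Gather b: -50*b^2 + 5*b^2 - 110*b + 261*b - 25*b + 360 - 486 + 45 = -45*b^2 + 126*b - 81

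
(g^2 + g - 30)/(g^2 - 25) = (g + 6)/(g + 5)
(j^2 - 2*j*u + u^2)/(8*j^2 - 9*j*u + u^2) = (-j + u)/(-8*j + u)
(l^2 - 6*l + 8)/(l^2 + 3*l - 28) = (l - 2)/(l + 7)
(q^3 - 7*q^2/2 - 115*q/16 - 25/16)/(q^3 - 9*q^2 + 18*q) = (16*q^3 - 56*q^2 - 115*q - 25)/(16*q*(q^2 - 9*q + 18))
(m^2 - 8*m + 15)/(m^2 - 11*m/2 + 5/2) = 2*(m - 3)/(2*m - 1)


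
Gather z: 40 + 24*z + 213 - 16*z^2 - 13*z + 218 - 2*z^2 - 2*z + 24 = -18*z^2 + 9*z + 495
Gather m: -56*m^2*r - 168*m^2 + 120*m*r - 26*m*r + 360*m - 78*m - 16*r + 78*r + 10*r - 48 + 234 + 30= m^2*(-56*r - 168) + m*(94*r + 282) + 72*r + 216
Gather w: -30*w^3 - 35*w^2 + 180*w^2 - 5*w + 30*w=-30*w^3 + 145*w^2 + 25*w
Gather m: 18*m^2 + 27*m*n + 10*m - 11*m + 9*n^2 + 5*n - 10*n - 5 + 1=18*m^2 + m*(27*n - 1) + 9*n^2 - 5*n - 4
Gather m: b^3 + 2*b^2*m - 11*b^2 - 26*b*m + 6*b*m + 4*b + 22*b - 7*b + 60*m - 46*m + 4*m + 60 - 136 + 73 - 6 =b^3 - 11*b^2 + 19*b + m*(2*b^2 - 20*b + 18) - 9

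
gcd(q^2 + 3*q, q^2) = q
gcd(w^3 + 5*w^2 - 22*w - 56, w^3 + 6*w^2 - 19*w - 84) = w^2 + 3*w - 28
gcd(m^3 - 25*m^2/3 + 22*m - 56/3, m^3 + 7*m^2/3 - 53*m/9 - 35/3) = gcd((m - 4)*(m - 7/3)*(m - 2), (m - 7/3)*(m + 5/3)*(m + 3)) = m - 7/3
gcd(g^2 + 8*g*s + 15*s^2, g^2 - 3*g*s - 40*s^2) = g + 5*s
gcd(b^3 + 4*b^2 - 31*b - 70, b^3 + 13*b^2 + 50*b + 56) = b^2 + 9*b + 14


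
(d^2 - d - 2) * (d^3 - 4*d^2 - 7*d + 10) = d^5 - 5*d^4 - 5*d^3 + 25*d^2 + 4*d - 20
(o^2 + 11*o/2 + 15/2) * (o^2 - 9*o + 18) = o^4 - 7*o^3/2 - 24*o^2 + 63*o/2 + 135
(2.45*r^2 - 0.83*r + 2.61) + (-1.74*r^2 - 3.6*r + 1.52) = 0.71*r^2 - 4.43*r + 4.13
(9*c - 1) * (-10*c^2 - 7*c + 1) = -90*c^3 - 53*c^2 + 16*c - 1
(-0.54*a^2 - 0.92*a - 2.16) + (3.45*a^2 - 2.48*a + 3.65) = 2.91*a^2 - 3.4*a + 1.49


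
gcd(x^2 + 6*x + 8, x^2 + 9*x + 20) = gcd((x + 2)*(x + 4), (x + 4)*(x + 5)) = x + 4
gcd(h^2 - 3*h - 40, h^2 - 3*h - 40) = h^2 - 3*h - 40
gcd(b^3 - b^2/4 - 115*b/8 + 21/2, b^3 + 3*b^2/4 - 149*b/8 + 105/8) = b^2 - 17*b/4 + 21/8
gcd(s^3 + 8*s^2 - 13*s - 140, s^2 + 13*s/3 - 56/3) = s + 7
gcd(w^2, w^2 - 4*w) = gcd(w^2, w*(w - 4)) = w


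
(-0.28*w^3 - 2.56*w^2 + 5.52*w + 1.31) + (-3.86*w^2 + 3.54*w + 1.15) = -0.28*w^3 - 6.42*w^2 + 9.06*w + 2.46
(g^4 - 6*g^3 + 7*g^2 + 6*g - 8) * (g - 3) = g^5 - 9*g^4 + 25*g^3 - 15*g^2 - 26*g + 24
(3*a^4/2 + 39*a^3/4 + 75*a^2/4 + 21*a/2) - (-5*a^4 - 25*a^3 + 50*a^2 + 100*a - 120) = 13*a^4/2 + 139*a^3/4 - 125*a^2/4 - 179*a/2 + 120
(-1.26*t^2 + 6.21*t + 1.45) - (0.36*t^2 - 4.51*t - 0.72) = -1.62*t^2 + 10.72*t + 2.17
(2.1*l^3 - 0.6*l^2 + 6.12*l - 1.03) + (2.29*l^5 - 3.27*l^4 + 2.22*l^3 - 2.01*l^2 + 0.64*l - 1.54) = 2.29*l^5 - 3.27*l^4 + 4.32*l^3 - 2.61*l^2 + 6.76*l - 2.57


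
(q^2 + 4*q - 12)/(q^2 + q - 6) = (q + 6)/(q + 3)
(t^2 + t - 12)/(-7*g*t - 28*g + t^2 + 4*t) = (t - 3)/(-7*g + t)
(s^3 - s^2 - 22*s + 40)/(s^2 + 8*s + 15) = (s^2 - 6*s + 8)/(s + 3)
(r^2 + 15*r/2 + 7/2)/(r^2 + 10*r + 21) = (r + 1/2)/(r + 3)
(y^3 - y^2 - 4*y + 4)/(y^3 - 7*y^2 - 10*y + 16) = (y - 2)/(y - 8)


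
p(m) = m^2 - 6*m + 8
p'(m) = 2*m - 6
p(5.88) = 7.29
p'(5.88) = 5.76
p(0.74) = 4.11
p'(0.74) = -4.52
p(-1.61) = 20.25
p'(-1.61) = -9.22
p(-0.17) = 9.05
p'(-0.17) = -6.34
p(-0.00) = 8.00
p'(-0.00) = -6.00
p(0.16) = 7.07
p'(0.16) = -5.68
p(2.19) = -0.34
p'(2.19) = -1.62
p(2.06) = -0.12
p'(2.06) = -1.88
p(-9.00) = 143.00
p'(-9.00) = -24.00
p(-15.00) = 323.00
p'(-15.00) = -36.00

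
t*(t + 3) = t^2 + 3*t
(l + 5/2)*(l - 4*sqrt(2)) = l^2 - 4*sqrt(2)*l + 5*l/2 - 10*sqrt(2)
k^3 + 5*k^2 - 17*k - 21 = (k - 3)*(k + 1)*(k + 7)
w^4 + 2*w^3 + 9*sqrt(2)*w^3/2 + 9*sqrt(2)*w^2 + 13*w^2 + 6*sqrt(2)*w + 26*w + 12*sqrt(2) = (w + 2)*(w + sqrt(2))*(w + 3*sqrt(2)/2)*(w + 2*sqrt(2))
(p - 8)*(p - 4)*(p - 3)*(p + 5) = p^4 - 10*p^3 - 7*p^2 + 244*p - 480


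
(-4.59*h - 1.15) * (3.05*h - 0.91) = -13.9995*h^2 + 0.6694*h + 1.0465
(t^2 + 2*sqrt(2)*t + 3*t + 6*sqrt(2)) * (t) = t^3 + 2*sqrt(2)*t^2 + 3*t^2 + 6*sqrt(2)*t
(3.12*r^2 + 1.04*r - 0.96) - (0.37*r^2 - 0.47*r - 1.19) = 2.75*r^2 + 1.51*r + 0.23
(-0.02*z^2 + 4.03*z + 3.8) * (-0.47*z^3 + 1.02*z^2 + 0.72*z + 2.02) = 0.0094*z^5 - 1.9145*z^4 + 2.3102*z^3 + 6.7372*z^2 + 10.8766*z + 7.676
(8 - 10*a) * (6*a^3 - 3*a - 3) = -60*a^4 + 48*a^3 + 30*a^2 + 6*a - 24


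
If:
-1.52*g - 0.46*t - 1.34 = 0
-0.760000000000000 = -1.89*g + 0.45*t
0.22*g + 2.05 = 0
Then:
No Solution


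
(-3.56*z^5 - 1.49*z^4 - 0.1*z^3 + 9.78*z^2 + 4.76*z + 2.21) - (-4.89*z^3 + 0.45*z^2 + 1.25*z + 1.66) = -3.56*z^5 - 1.49*z^4 + 4.79*z^3 + 9.33*z^2 + 3.51*z + 0.55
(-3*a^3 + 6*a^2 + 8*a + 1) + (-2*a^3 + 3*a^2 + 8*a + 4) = -5*a^3 + 9*a^2 + 16*a + 5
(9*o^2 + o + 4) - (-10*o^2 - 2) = 19*o^2 + o + 6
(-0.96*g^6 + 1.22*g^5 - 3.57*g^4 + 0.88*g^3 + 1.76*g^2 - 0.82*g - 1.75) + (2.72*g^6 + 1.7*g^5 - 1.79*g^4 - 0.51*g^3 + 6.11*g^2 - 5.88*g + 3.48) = 1.76*g^6 + 2.92*g^5 - 5.36*g^4 + 0.37*g^3 + 7.87*g^2 - 6.7*g + 1.73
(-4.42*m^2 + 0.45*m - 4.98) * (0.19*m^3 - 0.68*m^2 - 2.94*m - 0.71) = -0.8398*m^5 + 3.0911*m^4 + 11.7426*m^3 + 5.2016*m^2 + 14.3217*m + 3.5358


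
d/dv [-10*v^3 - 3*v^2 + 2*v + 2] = -30*v^2 - 6*v + 2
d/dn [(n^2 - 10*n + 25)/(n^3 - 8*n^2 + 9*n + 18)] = (-n^4 + 20*n^3 - 146*n^2 + 436*n - 405)/(n^6 - 16*n^5 + 82*n^4 - 108*n^3 - 207*n^2 + 324*n + 324)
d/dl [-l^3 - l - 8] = -3*l^2 - 1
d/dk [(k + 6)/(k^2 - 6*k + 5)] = (k^2 - 6*k - 2*(k - 3)*(k + 6) + 5)/(k^2 - 6*k + 5)^2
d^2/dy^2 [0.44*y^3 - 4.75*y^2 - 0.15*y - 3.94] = 2.64*y - 9.5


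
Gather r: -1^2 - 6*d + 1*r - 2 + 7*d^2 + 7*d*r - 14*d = 7*d^2 - 20*d + r*(7*d + 1) - 3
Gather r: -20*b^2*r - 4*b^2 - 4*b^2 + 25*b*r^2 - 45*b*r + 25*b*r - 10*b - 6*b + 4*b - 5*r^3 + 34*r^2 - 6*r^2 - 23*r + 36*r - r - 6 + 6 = -8*b^2 - 12*b - 5*r^3 + r^2*(25*b + 28) + r*(-20*b^2 - 20*b + 12)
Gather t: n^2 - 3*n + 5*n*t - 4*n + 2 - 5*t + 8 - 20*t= n^2 - 7*n + t*(5*n - 25) + 10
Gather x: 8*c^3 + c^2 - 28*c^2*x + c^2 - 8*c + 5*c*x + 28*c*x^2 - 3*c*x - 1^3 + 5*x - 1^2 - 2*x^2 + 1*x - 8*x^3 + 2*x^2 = 8*c^3 + 2*c^2 + 28*c*x^2 - 8*c - 8*x^3 + x*(-28*c^2 + 2*c + 6) - 2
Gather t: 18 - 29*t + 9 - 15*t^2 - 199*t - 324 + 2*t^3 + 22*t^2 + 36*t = 2*t^3 + 7*t^2 - 192*t - 297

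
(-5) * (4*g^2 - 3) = 15 - 20*g^2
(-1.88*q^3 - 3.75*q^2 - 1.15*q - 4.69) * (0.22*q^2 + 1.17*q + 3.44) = -0.4136*q^5 - 3.0246*q^4 - 11.1077*q^3 - 15.2773*q^2 - 9.4433*q - 16.1336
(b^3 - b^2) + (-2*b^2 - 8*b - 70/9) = b^3 - 3*b^2 - 8*b - 70/9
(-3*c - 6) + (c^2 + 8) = c^2 - 3*c + 2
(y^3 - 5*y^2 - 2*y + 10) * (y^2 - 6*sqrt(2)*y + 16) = y^5 - 6*sqrt(2)*y^4 - 5*y^4 + 14*y^3 + 30*sqrt(2)*y^3 - 70*y^2 + 12*sqrt(2)*y^2 - 60*sqrt(2)*y - 32*y + 160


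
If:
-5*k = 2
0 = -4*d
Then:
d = 0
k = -2/5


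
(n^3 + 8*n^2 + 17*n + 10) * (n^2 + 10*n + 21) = n^5 + 18*n^4 + 118*n^3 + 348*n^2 + 457*n + 210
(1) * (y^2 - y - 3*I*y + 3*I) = y^2 - y - 3*I*y + 3*I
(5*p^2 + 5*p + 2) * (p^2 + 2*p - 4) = 5*p^4 + 15*p^3 - 8*p^2 - 16*p - 8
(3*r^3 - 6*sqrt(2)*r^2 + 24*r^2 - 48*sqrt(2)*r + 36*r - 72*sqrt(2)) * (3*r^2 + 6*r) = 9*r^5 - 18*sqrt(2)*r^4 + 90*r^4 - 180*sqrt(2)*r^3 + 252*r^3 - 504*sqrt(2)*r^2 + 216*r^2 - 432*sqrt(2)*r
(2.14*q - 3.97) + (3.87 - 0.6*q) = 1.54*q - 0.1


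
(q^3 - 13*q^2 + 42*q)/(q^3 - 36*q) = (q - 7)/(q + 6)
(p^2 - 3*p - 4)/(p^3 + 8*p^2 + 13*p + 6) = (p - 4)/(p^2 + 7*p + 6)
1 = 1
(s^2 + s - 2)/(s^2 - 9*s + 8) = (s + 2)/(s - 8)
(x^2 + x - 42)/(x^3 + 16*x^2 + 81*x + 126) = (x - 6)/(x^2 + 9*x + 18)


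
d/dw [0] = 0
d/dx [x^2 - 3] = 2*x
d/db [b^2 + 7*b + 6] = 2*b + 7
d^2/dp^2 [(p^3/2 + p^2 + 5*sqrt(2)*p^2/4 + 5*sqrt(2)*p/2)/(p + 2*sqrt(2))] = (p^3 + 6*sqrt(2)*p^2 + 24*p - 4 + 20*sqrt(2))/(p^3 + 6*sqrt(2)*p^2 + 24*p + 16*sqrt(2))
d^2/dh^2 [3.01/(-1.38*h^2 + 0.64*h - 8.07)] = (11.464488*h^2 - 5.316864*h - 3.01*(2.76*h - 0.64)*(5.52*h - 1.28) + 67.042332)/(1.38*h^2 - 0.64*h + 8.07)^3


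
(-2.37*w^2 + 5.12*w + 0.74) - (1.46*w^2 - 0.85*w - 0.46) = -3.83*w^2 + 5.97*w + 1.2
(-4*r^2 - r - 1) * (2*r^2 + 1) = -8*r^4 - 2*r^3 - 6*r^2 - r - 1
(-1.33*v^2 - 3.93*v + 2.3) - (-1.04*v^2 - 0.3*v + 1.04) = -0.29*v^2 - 3.63*v + 1.26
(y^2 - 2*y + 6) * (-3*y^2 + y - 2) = -3*y^4 + 7*y^3 - 22*y^2 + 10*y - 12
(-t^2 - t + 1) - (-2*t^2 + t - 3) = t^2 - 2*t + 4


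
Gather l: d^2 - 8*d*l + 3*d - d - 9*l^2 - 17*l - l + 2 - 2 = d^2 + 2*d - 9*l^2 + l*(-8*d - 18)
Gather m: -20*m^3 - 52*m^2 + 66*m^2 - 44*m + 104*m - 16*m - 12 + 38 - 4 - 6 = -20*m^3 + 14*m^2 + 44*m + 16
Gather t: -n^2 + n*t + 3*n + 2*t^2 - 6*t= -n^2 + 3*n + 2*t^2 + t*(n - 6)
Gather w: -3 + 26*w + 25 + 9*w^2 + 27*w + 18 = 9*w^2 + 53*w + 40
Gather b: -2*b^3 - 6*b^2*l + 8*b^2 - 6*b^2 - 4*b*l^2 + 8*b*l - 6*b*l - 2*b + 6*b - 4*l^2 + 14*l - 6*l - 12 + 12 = -2*b^3 + b^2*(2 - 6*l) + b*(-4*l^2 + 2*l + 4) - 4*l^2 + 8*l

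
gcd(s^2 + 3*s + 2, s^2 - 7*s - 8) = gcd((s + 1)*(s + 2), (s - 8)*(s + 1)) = s + 1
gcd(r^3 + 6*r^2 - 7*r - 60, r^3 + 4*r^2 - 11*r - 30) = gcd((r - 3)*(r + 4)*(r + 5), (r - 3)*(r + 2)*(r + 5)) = r^2 + 2*r - 15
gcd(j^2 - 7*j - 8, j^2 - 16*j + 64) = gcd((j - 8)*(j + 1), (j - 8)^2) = j - 8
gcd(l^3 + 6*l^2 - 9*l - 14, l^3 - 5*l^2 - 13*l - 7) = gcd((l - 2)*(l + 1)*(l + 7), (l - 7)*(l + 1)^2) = l + 1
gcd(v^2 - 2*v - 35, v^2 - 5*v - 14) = v - 7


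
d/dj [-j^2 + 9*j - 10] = 9 - 2*j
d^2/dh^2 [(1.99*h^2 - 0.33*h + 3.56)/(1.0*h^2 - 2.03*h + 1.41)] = (1.77635683940025e-15*h^4 + 7.4194*h^3 + 4.52459999999999*h^2 - 40.569*h + 25.325128)/(1.0*h^6 - 6.09*h^5 + 16.5927*h^4 - 25.539227*h^3 + 23.395707*h^2 - 12.107529*h + 2.803221)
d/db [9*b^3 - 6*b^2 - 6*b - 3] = 27*b^2 - 12*b - 6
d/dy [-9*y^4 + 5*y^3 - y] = -36*y^3 + 15*y^2 - 1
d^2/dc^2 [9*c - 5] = 0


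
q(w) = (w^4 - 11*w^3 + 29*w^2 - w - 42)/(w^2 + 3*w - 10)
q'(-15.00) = -40.16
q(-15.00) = 554.40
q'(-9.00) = -8.00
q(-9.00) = 384.00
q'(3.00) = -2.00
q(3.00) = 0.00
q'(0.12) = 0.89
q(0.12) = 4.33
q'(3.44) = -1.73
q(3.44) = -0.82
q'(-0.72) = 5.52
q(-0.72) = 1.88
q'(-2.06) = 26.31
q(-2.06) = -16.53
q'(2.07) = -2.18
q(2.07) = 1.99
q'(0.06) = 1.12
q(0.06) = 4.27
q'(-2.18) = 29.93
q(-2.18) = -19.90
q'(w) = (-2*w - 3)*(w^4 - 11*w^3 + 29*w^2 - w - 42)/(w^2 + 3*w - 10)^2 + (4*w^3 - 33*w^2 + 58*w - 1)/(w^2 + 3*w - 10)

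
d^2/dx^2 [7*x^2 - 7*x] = 14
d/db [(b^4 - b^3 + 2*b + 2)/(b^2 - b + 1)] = (-(2*b - 1)*(b^4 - b^3 + 2*b + 2) + (b^2 - b + 1)*(4*b^3 - 3*b^2 + 2))/(b^2 - b + 1)^2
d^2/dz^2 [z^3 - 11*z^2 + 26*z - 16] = 6*z - 22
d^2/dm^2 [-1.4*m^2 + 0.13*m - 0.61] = -2.80000000000000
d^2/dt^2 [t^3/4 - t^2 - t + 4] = 3*t/2 - 2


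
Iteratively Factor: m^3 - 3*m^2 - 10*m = (m + 2)*(m^2 - 5*m) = m*(m + 2)*(m - 5)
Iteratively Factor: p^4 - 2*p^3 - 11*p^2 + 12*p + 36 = (p + 2)*(p^3 - 4*p^2 - 3*p + 18) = (p + 2)^2*(p^2 - 6*p + 9) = (p - 3)*(p + 2)^2*(p - 3)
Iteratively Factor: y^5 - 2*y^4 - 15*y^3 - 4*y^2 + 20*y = (y + 2)*(y^4 - 4*y^3 - 7*y^2 + 10*y) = (y - 5)*(y + 2)*(y^3 + y^2 - 2*y) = (y - 5)*(y - 1)*(y + 2)*(y^2 + 2*y) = (y - 5)*(y - 1)*(y + 2)^2*(y)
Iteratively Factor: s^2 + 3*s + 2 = (s + 2)*(s + 1)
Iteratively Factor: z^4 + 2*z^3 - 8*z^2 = (z)*(z^3 + 2*z^2 - 8*z) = z*(z - 2)*(z^2 + 4*z) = z^2*(z - 2)*(z + 4)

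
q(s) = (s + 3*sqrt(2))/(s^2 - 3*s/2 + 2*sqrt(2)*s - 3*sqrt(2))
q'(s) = (s + 3*sqrt(2))*(-2*s - 2*sqrt(2) + 3/2)/(s^2 - 3*s/2 + 2*sqrt(2)*s - 3*sqrt(2))^2 + 1/(s^2 - 3*s/2 + 2*sqrt(2)*s - 3*sqrt(2)) = 2*(2*s^2 - 3*s + 4*sqrt(2)*s - (s + 3*sqrt(2))*(4*s - 3 + 4*sqrt(2)) - 6*sqrt(2))/(2*s^2 - 3*s + 4*sqrt(2)*s - 6*sqrt(2))^2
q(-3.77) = 0.10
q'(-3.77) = 0.32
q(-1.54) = -0.69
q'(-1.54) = 0.05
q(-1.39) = -0.69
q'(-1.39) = 0.00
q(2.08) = 2.22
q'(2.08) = -3.93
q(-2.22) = -0.89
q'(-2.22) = 0.79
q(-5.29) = -0.06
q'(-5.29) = 0.03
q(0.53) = -1.47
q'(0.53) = -1.38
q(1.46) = -33.24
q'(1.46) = -829.19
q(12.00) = 0.10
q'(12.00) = -0.01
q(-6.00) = -0.07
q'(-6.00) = 0.01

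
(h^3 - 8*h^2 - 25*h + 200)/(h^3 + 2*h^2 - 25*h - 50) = (h - 8)/(h + 2)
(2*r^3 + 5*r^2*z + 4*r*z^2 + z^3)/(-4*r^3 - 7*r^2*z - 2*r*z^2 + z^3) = (2*r + z)/(-4*r + z)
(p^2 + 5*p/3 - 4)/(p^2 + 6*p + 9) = (p - 4/3)/(p + 3)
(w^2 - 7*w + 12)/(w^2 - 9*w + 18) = (w - 4)/(w - 6)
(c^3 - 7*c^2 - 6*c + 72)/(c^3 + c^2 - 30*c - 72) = (c - 4)/(c + 4)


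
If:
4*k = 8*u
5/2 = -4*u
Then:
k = -5/4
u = -5/8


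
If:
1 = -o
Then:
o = -1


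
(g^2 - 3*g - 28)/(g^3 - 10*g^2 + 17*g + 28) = (g + 4)/(g^2 - 3*g - 4)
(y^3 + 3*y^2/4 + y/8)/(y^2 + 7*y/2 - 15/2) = y*(8*y^2 + 6*y + 1)/(4*(2*y^2 + 7*y - 15))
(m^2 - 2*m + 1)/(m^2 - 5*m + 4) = (m - 1)/(m - 4)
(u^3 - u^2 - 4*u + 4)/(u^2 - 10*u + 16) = (u^2 + u - 2)/(u - 8)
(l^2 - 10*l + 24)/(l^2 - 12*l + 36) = (l - 4)/(l - 6)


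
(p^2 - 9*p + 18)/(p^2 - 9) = (p - 6)/(p + 3)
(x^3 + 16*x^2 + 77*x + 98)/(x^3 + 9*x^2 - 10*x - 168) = (x^2 + 9*x + 14)/(x^2 + 2*x - 24)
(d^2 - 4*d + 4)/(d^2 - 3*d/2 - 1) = 2*(d - 2)/(2*d + 1)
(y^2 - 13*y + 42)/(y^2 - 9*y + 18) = (y - 7)/(y - 3)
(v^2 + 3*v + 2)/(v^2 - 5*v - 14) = (v + 1)/(v - 7)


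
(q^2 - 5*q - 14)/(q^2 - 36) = (q^2 - 5*q - 14)/(q^2 - 36)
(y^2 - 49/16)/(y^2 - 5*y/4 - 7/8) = (4*y + 7)/(2*(2*y + 1))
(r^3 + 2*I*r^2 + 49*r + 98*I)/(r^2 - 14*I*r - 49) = (r^2 + 9*I*r - 14)/(r - 7*I)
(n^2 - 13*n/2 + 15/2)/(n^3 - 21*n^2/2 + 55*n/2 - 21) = (n - 5)/(n^2 - 9*n + 14)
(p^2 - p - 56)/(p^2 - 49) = (p - 8)/(p - 7)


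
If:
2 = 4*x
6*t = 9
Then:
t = 3/2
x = 1/2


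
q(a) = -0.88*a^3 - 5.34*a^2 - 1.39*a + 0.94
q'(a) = -2.64*a^2 - 10.68*a - 1.39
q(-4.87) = -17.30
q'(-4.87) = -11.99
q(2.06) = -32.28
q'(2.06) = -34.59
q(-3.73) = -22.50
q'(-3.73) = 1.72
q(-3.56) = -22.08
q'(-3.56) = 3.17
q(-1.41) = -5.25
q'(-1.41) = 8.42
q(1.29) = -11.63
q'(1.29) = -19.56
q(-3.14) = -20.10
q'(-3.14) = 6.12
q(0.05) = 0.86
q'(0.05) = -1.93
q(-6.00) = 7.12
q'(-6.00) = -32.35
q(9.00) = -1085.63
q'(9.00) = -311.35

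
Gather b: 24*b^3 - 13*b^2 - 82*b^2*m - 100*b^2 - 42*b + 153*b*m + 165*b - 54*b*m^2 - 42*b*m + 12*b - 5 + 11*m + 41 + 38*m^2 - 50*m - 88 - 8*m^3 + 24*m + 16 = 24*b^3 + b^2*(-82*m - 113) + b*(-54*m^2 + 111*m + 135) - 8*m^3 + 38*m^2 - 15*m - 36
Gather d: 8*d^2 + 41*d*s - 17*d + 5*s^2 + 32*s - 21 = 8*d^2 + d*(41*s - 17) + 5*s^2 + 32*s - 21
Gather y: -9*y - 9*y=-18*y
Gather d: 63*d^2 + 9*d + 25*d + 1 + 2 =63*d^2 + 34*d + 3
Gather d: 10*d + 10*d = 20*d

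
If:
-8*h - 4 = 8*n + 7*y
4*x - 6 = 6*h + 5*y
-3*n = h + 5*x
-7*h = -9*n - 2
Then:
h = 13/5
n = 9/5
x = -8/5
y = -28/5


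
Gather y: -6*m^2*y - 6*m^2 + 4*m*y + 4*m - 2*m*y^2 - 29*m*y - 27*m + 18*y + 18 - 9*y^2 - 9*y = -6*m^2 - 23*m + y^2*(-2*m - 9) + y*(-6*m^2 - 25*m + 9) + 18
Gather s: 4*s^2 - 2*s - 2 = 4*s^2 - 2*s - 2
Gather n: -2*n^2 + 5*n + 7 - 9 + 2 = -2*n^2 + 5*n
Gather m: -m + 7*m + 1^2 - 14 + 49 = 6*m + 36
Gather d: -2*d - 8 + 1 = -2*d - 7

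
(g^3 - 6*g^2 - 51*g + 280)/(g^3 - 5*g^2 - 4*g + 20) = (g^2 - g - 56)/(g^2 - 4)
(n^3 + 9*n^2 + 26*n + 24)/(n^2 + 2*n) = n + 7 + 12/n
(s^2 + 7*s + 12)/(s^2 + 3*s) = (s + 4)/s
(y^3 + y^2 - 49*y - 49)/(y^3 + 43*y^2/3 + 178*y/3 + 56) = 3*(y^2 - 6*y - 7)/(3*y^2 + 22*y + 24)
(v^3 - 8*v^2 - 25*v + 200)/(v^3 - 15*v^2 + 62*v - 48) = (v^2 - 25)/(v^2 - 7*v + 6)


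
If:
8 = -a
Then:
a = -8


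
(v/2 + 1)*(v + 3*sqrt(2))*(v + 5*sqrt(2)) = v^3/2 + v^2 + 4*sqrt(2)*v^2 + 8*sqrt(2)*v + 15*v + 30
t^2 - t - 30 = (t - 6)*(t + 5)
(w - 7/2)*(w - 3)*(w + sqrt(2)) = w^3 - 13*w^2/2 + sqrt(2)*w^2 - 13*sqrt(2)*w/2 + 21*w/2 + 21*sqrt(2)/2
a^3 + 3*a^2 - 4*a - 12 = (a - 2)*(a + 2)*(a + 3)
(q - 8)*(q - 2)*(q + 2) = q^3 - 8*q^2 - 4*q + 32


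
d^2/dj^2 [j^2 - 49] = 2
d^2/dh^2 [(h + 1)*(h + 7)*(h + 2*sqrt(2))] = 6*h + 4*sqrt(2) + 16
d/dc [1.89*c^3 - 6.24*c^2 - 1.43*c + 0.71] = 5.67*c^2 - 12.48*c - 1.43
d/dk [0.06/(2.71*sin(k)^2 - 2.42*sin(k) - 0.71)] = (0.1452 - 0.3252*sin(k))*cos(k)/(-2.71*sin(k)^2 + 2.42*sin(k) + 0.71)^2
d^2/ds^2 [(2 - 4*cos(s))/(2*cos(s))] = (sin(s)^2 + 1)/cos(s)^3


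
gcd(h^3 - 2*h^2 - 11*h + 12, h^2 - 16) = h - 4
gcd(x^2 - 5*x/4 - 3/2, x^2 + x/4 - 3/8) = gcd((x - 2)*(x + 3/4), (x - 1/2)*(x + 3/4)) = x + 3/4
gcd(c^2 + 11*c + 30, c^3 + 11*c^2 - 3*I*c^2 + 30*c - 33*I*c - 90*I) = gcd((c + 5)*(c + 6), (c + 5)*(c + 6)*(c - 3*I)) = c^2 + 11*c + 30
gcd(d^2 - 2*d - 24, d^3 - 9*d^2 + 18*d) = d - 6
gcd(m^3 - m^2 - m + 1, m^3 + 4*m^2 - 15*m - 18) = m + 1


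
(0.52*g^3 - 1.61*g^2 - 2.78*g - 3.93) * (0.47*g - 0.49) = 0.2444*g^4 - 1.0115*g^3 - 0.5177*g^2 - 0.4849*g + 1.9257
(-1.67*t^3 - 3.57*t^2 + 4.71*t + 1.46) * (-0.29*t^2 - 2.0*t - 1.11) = 0.4843*t^5 + 4.3753*t^4 + 7.6278*t^3 - 5.8807*t^2 - 8.1481*t - 1.6206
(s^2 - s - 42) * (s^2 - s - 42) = s^4 - 2*s^3 - 83*s^2 + 84*s + 1764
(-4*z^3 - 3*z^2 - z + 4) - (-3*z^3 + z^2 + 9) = -z^3 - 4*z^2 - z - 5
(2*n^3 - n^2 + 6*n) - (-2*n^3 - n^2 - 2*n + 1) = 4*n^3 + 8*n - 1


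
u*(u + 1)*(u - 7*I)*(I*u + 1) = I*u^4 + 8*u^3 + I*u^3 + 8*u^2 - 7*I*u^2 - 7*I*u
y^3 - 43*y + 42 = (y - 6)*(y - 1)*(y + 7)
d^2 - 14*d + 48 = (d - 8)*(d - 6)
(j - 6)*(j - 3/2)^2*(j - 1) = j^4 - 10*j^3 + 117*j^2/4 - 135*j/4 + 27/2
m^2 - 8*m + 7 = (m - 7)*(m - 1)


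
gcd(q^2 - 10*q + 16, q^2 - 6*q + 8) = q - 2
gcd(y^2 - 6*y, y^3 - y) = y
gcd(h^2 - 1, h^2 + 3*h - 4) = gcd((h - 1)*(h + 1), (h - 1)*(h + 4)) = h - 1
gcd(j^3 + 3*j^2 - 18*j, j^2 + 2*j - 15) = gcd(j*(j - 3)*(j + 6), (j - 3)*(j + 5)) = j - 3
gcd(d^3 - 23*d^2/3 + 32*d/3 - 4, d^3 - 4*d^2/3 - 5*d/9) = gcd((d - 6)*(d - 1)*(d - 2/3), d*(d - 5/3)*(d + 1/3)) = 1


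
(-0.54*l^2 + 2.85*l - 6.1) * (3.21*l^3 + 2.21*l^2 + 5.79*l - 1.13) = -1.7334*l^5 + 7.9551*l^4 - 16.4091*l^3 + 3.6307*l^2 - 38.5395*l + 6.893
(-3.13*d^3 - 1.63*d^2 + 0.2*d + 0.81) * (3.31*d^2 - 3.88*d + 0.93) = -10.3603*d^5 + 6.7491*d^4 + 4.0755*d^3 + 0.3892*d^2 - 2.9568*d + 0.7533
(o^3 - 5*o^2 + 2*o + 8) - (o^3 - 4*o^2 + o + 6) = -o^2 + o + 2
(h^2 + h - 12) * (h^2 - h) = h^4 - 13*h^2 + 12*h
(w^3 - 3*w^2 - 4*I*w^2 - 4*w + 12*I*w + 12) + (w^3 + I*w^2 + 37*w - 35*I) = 2*w^3 - 3*w^2 - 3*I*w^2 + 33*w + 12*I*w + 12 - 35*I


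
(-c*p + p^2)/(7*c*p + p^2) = (-c + p)/(7*c + p)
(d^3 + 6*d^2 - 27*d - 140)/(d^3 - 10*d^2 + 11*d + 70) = (d^2 + 11*d + 28)/(d^2 - 5*d - 14)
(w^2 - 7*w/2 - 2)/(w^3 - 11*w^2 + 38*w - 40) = (w + 1/2)/(w^2 - 7*w + 10)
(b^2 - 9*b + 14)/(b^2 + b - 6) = (b - 7)/(b + 3)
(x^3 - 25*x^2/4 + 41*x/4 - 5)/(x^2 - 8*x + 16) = (4*x^2 - 9*x + 5)/(4*(x - 4))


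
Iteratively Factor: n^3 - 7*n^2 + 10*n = (n - 5)*(n^2 - 2*n) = (n - 5)*(n - 2)*(n)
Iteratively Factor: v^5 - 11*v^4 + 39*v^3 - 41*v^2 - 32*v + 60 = (v + 1)*(v^4 - 12*v^3 + 51*v^2 - 92*v + 60) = (v - 2)*(v + 1)*(v^3 - 10*v^2 + 31*v - 30) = (v - 2)^2*(v + 1)*(v^2 - 8*v + 15) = (v - 5)*(v - 2)^2*(v + 1)*(v - 3)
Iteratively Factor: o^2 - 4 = (o + 2)*(o - 2)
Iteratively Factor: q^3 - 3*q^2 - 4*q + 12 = (q - 2)*(q^2 - q - 6) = (q - 2)*(q + 2)*(q - 3)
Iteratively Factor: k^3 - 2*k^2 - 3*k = (k + 1)*(k^2 - 3*k) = k*(k + 1)*(k - 3)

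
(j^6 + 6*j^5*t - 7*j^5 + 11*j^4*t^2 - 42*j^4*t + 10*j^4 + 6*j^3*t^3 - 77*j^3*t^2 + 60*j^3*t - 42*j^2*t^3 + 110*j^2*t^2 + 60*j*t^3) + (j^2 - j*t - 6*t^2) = j^6 + 6*j^5*t - 7*j^5 + 11*j^4*t^2 - 42*j^4*t + 10*j^4 + 6*j^3*t^3 - 77*j^3*t^2 + 60*j^3*t - 42*j^2*t^3 + 110*j^2*t^2 + j^2 + 60*j*t^3 - j*t - 6*t^2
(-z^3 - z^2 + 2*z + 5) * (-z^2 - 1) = z^5 + z^4 - z^3 - 4*z^2 - 2*z - 5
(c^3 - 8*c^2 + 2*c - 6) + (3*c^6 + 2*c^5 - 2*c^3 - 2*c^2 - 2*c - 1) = 3*c^6 + 2*c^5 - c^3 - 10*c^2 - 7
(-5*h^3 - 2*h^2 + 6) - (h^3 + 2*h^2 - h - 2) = -6*h^3 - 4*h^2 + h + 8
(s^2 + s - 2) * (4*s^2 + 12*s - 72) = 4*s^4 + 16*s^3 - 68*s^2 - 96*s + 144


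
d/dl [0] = 0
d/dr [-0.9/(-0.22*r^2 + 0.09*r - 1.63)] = (0.081 - 0.396*r)/(0.22*r^2 - 0.09*r + 1.63)^2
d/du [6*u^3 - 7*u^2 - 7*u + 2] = 18*u^2 - 14*u - 7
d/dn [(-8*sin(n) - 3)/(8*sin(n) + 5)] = -16*cos(n)/(8*sin(n) + 5)^2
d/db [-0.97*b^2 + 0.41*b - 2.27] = 0.41 - 1.94*b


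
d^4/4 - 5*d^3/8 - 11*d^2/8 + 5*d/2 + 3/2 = (d/4 + 1/2)*(d - 3)*(d - 2)*(d + 1/2)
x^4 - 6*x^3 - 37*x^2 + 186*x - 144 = (x - 8)*(x - 3)*(x - 1)*(x + 6)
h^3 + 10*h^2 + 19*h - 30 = (h - 1)*(h + 5)*(h + 6)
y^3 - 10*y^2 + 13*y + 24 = (y - 8)*(y - 3)*(y + 1)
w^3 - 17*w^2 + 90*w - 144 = (w - 8)*(w - 6)*(w - 3)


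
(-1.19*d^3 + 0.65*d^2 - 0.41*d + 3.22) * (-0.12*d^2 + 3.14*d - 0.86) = 0.1428*d^5 - 3.8146*d^4 + 3.1136*d^3 - 2.2328*d^2 + 10.4634*d - 2.7692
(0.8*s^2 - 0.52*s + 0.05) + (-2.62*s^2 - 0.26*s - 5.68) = -1.82*s^2 - 0.78*s - 5.63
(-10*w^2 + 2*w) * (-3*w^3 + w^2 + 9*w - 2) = 30*w^5 - 16*w^4 - 88*w^3 + 38*w^2 - 4*w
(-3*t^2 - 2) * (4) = -12*t^2 - 8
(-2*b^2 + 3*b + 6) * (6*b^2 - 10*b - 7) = -12*b^4 + 38*b^3 + 20*b^2 - 81*b - 42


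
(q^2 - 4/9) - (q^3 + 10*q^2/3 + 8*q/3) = -q^3 - 7*q^2/3 - 8*q/3 - 4/9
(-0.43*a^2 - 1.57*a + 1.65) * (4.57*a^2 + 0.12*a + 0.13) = -1.9651*a^4 - 7.2265*a^3 + 7.2962*a^2 - 0.00610000000000002*a + 0.2145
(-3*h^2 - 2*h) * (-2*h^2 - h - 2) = 6*h^4 + 7*h^3 + 8*h^2 + 4*h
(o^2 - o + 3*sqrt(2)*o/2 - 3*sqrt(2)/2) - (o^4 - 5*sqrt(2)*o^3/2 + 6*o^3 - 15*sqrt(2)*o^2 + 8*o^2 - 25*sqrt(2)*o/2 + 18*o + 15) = -o^4 - 6*o^3 + 5*sqrt(2)*o^3/2 - 7*o^2 + 15*sqrt(2)*o^2 - 19*o + 14*sqrt(2)*o - 15 - 3*sqrt(2)/2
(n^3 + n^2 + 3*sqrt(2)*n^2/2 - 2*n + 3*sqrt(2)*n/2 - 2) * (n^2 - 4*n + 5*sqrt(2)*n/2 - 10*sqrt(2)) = n^5 - 3*n^4 + 4*sqrt(2)*n^4 - 12*sqrt(2)*n^3 + 3*n^3/2 - 21*sqrt(2)*n^2 - 33*n^2/2 - 22*n + 15*sqrt(2)*n + 20*sqrt(2)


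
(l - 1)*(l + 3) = l^2 + 2*l - 3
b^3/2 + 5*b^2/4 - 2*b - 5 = (b/2 + 1)*(b - 2)*(b + 5/2)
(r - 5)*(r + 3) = r^2 - 2*r - 15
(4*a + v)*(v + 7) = 4*a*v + 28*a + v^2 + 7*v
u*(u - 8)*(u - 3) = u^3 - 11*u^2 + 24*u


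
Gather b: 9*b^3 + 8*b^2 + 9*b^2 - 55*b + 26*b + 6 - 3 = 9*b^3 + 17*b^2 - 29*b + 3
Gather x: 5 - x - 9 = -x - 4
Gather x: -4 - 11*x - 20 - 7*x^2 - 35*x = -7*x^2 - 46*x - 24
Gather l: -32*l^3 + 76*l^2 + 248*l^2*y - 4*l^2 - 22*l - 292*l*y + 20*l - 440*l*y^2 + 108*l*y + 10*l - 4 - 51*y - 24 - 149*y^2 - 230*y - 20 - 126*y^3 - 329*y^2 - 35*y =-32*l^3 + l^2*(248*y + 72) + l*(-440*y^2 - 184*y + 8) - 126*y^3 - 478*y^2 - 316*y - 48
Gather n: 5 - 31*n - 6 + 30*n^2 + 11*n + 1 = 30*n^2 - 20*n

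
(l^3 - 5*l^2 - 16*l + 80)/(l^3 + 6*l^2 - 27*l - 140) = (l - 4)/(l + 7)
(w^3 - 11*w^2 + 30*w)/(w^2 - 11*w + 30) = w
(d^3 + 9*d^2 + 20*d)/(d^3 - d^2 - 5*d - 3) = d*(d^2 + 9*d + 20)/(d^3 - d^2 - 5*d - 3)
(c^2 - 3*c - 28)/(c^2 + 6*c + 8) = (c - 7)/(c + 2)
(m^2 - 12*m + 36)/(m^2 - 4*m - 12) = (m - 6)/(m + 2)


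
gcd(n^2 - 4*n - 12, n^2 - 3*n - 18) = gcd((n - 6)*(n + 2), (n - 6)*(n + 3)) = n - 6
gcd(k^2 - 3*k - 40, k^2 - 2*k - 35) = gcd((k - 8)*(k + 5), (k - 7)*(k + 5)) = k + 5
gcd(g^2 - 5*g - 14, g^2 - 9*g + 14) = g - 7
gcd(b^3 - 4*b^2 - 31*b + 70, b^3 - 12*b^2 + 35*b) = b - 7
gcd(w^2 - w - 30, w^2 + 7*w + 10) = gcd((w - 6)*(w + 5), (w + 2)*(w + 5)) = w + 5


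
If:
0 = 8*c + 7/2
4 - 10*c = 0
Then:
No Solution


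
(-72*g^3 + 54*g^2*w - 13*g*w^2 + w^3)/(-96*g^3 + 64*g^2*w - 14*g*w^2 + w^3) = (-3*g + w)/(-4*g + w)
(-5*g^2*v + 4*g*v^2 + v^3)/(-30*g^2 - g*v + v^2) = v*(-g + v)/(-6*g + v)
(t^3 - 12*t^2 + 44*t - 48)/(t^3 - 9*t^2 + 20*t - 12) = (t - 4)/(t - 1)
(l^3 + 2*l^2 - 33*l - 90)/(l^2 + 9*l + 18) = (l^2 - l - 30)/(l + 6)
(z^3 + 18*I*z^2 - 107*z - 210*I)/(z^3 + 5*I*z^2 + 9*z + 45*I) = (z^2 + 13*I*z - 42)/(z^2 + 9)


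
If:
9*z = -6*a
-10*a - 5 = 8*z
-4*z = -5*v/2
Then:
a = -15/14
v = 8/7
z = 5/7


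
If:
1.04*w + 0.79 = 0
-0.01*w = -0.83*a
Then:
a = -0.01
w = -0.76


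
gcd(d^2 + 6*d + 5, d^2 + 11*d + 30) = d + 5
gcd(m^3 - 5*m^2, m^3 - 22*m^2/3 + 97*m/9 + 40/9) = m - 5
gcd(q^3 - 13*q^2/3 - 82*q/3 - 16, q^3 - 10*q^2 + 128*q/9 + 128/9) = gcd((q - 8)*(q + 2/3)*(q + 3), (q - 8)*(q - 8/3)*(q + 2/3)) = q^2 - 22*q/3 - 16/3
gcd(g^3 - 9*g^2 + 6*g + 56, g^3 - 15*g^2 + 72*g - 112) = g^2 - 11*g + 28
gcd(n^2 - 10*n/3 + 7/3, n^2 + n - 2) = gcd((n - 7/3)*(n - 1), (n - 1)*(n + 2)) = n - 1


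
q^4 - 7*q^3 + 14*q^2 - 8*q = q*(q - 4)*(q - 2)*(q - 1)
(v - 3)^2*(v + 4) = v^3 - 2*v^2 - 15*v + 36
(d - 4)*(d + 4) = d^2 - 16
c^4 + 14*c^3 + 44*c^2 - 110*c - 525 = (c - 3)*(c + 5)^2*(c + 7)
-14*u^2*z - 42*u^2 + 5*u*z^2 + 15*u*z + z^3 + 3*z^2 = (-2*u + z)*(7*u + z)*(z + 3)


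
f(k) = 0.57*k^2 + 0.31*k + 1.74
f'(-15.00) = -16.79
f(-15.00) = 125.34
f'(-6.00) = -6.53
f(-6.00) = 20.40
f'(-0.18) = 0.10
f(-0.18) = 1.70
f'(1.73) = 2.28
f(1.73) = 3.98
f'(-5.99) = -6.52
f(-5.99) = 20.33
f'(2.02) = 2.61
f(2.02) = 4.69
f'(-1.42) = -1.31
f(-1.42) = 2.45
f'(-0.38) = -0.12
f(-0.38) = 1.70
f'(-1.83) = -1.78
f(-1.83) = 3.08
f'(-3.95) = -4.19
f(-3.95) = 9.41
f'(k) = 1.14*k + 0.31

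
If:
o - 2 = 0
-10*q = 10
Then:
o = 2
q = -1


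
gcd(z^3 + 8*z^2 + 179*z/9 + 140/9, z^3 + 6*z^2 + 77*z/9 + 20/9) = z^2 + 17*z/3 + 20/3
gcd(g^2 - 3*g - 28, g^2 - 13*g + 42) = g - 7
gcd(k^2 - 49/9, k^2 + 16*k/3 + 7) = k + 7/3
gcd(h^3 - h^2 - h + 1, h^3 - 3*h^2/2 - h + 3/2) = h^2 - 1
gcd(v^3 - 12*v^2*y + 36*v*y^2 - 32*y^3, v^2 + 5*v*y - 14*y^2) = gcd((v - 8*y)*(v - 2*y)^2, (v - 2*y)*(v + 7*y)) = -v + 2*y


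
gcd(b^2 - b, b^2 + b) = b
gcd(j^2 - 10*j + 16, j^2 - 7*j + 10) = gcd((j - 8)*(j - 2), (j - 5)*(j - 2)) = j - 2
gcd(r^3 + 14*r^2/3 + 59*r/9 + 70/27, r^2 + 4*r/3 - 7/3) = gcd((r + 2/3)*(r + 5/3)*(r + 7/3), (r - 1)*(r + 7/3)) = r + 7/3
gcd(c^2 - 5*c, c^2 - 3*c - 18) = 1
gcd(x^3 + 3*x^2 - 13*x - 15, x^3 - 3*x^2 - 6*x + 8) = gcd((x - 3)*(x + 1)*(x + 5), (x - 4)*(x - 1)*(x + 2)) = 1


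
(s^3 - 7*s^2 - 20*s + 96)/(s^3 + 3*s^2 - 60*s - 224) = (s - 3)/(s + 7)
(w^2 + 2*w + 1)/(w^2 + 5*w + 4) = (w + 1)/(w + 4)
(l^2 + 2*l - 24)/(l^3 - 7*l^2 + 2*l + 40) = (l + 6)/(l^2 - 3*l - 10)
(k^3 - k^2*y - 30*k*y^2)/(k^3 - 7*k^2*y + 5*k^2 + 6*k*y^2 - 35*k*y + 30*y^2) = k*(-k - 5*y)/(-k^2 + k*y - 5*k + 5*y)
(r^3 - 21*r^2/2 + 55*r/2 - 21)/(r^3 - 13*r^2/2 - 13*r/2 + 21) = (r - 2)/(r + 2)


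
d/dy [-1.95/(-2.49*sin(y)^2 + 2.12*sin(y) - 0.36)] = (4.134 - 9.711*sin(y))*cos(y)/(2.49*sin(y)^2 - 2.12*sin(y) + 0.36)^2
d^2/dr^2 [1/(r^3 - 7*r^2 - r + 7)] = 2*((7 - 3*r)*(r^3 - 7*r^2 - r + 7) + (-3*r^2 + 14*r + 1)^2)/(r^3 - 7*r^2 - r + 7)^3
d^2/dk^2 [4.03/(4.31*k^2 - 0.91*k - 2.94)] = (149.723366*k^2 - 31.612126*k - 4.03*(8.62*k - 0.91)*(17.24*k - 1.82) - 102.131484)/(-4.31*k^2 + 0.91*k + 2.94)^3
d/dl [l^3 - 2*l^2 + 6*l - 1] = 3*l^2 - 4*l + 6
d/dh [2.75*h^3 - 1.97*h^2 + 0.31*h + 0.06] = 8.25*h^2 - 3.94*h + 0.31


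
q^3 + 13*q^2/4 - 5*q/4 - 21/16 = (q - 3/4)*(q + 1/2)*(q + 7/2)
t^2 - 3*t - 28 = (t - 7)*(t + 4)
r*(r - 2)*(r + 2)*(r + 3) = r^4 + 3*r^3 - 4*r^2 - 12*r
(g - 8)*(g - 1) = g^2 - 9*g + 8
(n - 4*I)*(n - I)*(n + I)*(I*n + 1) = I*n^4 + 5*n^3 - 3*I*n^2 + 5*n - 4*I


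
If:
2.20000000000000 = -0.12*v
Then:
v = -18.33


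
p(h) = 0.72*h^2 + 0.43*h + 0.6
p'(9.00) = 13.39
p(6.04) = 29.46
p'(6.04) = 9.13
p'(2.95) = 4.68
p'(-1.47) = -1.69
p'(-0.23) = 0.10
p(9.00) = 62.79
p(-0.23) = 0.54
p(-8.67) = 50.99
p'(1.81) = 3.04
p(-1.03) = 0.92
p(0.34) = 0.83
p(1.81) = 3.74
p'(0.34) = 0.92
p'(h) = 1.44*h + 0.43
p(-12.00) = 99.12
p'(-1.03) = -1.05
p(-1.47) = 1.52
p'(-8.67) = -12.05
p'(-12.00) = -16.85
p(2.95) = 8.13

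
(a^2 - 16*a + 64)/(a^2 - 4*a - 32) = (a - 8)/(a + 4)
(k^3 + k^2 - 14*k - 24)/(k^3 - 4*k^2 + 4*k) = (k^3 + k^2 - 14*k - 24)/(k*(k^2 - 4*k + 4))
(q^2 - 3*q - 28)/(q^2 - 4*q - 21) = (q + 4)/(q + 3)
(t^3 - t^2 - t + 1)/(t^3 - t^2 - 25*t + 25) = (t^2 - 1)/(t^2 - 25)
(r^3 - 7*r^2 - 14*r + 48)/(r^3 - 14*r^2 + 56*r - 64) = (r + 3)/(r - 4)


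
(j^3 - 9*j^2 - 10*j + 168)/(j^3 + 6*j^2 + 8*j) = (j^2 - 13*j + 42)/(j*(j + 2))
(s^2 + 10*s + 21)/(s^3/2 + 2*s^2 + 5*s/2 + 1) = 2*(s^2 + 10*s + 21)/(s^3 + 4*s^2 + 5*s + 2)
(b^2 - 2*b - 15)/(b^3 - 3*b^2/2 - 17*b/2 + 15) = 2*(b - 5)/(2*b^2 - 9*b + 10)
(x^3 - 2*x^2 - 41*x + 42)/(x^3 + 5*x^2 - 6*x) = (x - 7)/x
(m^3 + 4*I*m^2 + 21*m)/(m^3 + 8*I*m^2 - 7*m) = (m - 3*I)/(m + I)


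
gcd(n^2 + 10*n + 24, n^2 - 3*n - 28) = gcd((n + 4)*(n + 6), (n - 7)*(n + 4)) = n + 4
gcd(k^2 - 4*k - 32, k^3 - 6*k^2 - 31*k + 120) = k - 8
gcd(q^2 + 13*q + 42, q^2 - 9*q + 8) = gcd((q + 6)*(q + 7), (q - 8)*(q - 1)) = 1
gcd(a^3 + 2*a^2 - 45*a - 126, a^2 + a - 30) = a + 6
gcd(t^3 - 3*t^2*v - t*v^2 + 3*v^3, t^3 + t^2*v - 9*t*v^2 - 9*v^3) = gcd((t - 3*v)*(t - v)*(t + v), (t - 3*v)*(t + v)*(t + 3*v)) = t^2 - 2*t*v - 3*v^2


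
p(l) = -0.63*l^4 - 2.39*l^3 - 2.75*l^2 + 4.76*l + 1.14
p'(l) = -2.52*l^3 - 7.17*l^2 - 5.5*l + 4.76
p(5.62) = -1111.67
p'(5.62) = -699.92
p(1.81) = -20.19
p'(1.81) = -43.63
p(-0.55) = -1.97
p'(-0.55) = 6.04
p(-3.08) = -26.47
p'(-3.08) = 27.31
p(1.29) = -4.17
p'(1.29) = -19.68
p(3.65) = -246.16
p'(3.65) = -233.38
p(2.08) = -34.16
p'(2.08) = -60.38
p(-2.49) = -15.08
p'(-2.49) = 12.90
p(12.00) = -17531.34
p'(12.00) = -5448.28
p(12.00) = -17531.34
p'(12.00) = -5448.28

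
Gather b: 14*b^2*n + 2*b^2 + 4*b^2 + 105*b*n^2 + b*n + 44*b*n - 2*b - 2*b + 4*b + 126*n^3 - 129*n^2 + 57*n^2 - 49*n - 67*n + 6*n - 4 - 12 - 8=b^2*(14*n + 6) + b*(105*n^2 + 45*n) + 126*n^3 - 72*n^2 - 110*n - 24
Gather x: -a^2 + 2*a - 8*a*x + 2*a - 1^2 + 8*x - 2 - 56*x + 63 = -a^2 + 4*a + x*(-8*a - 48) + 60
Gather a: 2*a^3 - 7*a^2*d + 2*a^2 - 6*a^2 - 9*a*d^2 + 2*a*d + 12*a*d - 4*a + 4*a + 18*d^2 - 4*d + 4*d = 2*a^3 + a^2*(-7*d - 4) + a*(-9*d^2 + 14*d) + 18*d^2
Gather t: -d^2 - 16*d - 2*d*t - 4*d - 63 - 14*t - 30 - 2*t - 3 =-d^2 - 20*d + t*(-2*d - 16) - 96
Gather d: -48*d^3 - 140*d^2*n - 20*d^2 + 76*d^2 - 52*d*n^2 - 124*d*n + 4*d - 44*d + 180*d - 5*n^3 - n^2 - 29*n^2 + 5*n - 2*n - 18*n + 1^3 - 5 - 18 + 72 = -48*d^3 + d^2*(56 - 140*n) + d*(-52*n^2 - 124*n + 140) - 5*n^3 - 30*n^2 - 15*n + 50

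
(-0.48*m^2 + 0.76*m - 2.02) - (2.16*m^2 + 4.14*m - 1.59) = -2.64*m^2 - 3.38*m - 0.43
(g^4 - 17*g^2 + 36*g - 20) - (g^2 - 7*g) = g^4 - 18*g^2 + 43*g - 20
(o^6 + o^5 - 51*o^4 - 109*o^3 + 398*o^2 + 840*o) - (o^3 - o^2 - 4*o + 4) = o^6 + o^5 - 51*o^4 - 110*o^3 + 399*o^2 + 844*o - 4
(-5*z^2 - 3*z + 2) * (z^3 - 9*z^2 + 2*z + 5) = -5*z^5 + 42*z^4 + 19*z^3 - 49*z^2 - 11*z + 10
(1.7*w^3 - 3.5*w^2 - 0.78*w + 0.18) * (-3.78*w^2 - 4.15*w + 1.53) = -6.426*w^5 + 6.175*w^4 + 20.0744*w^3 - 2.7984*w^2 - 1.9404*w + 0.2754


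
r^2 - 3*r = r*(r - 3)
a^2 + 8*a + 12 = (a + 2)*(a + 6)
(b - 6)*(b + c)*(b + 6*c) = b^3 + 7*b^2*c - 6*b^2 + 6*b*c^2 - 42*b*c - 36*c^2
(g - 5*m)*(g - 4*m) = g^2 - 9*g*m + 20*m^2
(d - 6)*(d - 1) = d^2 - 7*d + 6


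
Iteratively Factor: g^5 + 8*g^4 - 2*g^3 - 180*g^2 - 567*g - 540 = (g + 4)*(g^4 + 4*g^3 - 18*g^2 - 108*g - 135) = (g + 3)*(g + 4)*(g^3 + g^2 - 21*g - 45) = (g - 5)*(g + 3)*(g + 4)*(g^2 + 6*g + 9) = (g - 5)*(g + 3)^2*(g + 4)*(g + 3)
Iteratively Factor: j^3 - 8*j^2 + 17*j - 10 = (j - 5)*(j^2 - 3*j + 2) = (j - 5)*(j - 2)*(j - 1)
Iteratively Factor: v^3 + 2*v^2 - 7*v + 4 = (v - 1)*(v^2 + 3*v - 4) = (v - 1)^2*(v + 4)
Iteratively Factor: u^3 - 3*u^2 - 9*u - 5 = (u + 1)*(u^2 - 4*u - 5) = (u - 5)*(u + 1)*(u + 1)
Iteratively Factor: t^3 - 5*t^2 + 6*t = (t)*(t^2 - 5*t + 6) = t*(t - 3)*(t - 2)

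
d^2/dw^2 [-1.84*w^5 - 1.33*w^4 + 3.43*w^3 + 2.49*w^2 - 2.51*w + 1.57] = -36.8*w^3 - 15.96*w^2 + 20.58*w + 4.98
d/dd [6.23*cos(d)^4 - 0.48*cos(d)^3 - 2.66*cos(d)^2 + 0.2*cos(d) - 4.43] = (-24.92*cos(d)^3 + 1.44*cos(d)^2 + 5.32*cos(d) - 0.2)*sin(d)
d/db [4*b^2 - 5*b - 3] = 8*b - 5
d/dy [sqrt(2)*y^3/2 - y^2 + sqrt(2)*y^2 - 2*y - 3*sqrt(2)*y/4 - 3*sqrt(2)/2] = 3*sqrt(2)*y^2/2 - 2*y + 2*sqrt(2)*y - 2 - 3*sqrt(2)/4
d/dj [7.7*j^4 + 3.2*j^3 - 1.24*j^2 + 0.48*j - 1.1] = 30.8*j^3 + 9.6*j^2 - 2.48*j + 0.48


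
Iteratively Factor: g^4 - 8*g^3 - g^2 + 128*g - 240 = (g - 3)*(g^3 - 5*g^2 - 16*g + 80) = (g - 4)*(g - 3)*(g^2 - g - 20) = (g - 5)*(g - 4)*(g - 3)*(g + 4)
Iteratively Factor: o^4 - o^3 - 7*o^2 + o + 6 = (o + 1)*(o^3 - 2*o^2 - 5*o + 6) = (o + 1)*(o + 2)*(o^2 - 4*o + 3) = (o - 3)*(o + 1)*(o + 2)*(o - 1)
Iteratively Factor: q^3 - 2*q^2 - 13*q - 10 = (q + 1)*(q^2 - 3*q - 10) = (q + 1)*(q + 2)*(q - 5)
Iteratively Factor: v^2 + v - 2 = (v - 1)*(v + 2)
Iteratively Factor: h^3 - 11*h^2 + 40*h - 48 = (h - 4)*(h^2 - 7*h + 12) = (h - 4)*(h - 3)*(h - 4)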